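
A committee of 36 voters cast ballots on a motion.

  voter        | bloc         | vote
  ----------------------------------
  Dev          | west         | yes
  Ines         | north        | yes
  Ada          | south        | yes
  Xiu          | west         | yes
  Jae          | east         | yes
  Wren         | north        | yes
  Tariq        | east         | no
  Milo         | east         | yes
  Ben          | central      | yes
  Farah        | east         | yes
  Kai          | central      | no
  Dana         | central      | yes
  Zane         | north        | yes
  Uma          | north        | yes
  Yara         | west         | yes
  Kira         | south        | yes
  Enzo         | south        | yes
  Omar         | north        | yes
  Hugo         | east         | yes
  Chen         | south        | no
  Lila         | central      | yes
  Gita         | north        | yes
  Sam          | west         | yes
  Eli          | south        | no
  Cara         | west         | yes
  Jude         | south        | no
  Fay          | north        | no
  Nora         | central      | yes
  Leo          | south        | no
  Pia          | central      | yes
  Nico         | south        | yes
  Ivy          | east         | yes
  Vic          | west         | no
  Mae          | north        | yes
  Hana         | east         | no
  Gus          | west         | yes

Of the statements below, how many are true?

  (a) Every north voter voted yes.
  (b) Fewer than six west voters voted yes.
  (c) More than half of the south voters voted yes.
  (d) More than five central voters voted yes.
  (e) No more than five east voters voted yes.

(a) north: |A| = 8, |A ∩ B| = 7; needs A ⊆ B, i.e. every element of A is in B (|A ∖ B| = 0) — false.
(b) west: |A| = 7, |A ∩ B| = 6; needs |A ∩ B| < 6 — false.
(c) south: |A| = 8, |A ∩ B| = 4; needs |A ∩ B| > |A ∖ B| — false.
(d) central: |A| = 6, |A ∩ B| = 5; needs |A ∩ B| > 5 — false.
(e) east: |A| = 7, |A ∩ B| = 5; needs |A ∩ B| ≤ 5 — true.

1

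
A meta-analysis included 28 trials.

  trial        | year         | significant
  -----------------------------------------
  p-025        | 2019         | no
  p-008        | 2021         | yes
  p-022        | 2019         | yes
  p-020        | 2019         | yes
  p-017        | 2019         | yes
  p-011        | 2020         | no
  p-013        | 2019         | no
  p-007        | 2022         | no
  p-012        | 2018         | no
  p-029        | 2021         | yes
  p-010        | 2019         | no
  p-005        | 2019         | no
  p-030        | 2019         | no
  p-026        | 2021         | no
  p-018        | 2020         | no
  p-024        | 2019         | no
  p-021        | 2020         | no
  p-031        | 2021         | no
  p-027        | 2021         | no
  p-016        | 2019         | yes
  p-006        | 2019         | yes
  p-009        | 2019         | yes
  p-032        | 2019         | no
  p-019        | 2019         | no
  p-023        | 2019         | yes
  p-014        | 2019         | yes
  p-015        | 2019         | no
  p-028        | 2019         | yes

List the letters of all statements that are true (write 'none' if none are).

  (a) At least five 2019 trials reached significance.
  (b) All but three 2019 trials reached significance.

(a)

|A| = 18, |A ∩ B| = 9, |A ∖ B| = 9.
(a) |A ∩ B| ≥ 5: holds.
(b) |A ∖ B| = 3: fails.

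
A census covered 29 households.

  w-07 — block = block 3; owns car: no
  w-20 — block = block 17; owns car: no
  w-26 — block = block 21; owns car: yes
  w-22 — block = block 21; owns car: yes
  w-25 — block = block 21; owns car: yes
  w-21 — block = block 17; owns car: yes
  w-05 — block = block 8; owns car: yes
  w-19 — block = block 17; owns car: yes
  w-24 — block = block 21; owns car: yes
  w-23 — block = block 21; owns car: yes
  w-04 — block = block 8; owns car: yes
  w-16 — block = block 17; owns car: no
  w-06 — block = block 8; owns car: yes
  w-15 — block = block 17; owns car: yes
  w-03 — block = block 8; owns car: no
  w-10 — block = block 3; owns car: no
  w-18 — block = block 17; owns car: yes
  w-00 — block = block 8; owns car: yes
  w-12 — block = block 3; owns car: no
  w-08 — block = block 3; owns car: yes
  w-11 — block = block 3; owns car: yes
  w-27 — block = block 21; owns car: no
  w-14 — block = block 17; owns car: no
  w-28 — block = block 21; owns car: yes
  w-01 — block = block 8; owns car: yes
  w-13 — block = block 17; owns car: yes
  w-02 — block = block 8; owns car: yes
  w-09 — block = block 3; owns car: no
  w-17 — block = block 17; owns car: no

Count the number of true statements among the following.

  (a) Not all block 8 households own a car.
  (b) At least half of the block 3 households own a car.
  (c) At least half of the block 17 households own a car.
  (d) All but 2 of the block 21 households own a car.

2

(a) block 8: |A| = 7, |A ∩ B| = 6; needs A ⊄ B (|A ∖ B| ≥ 1) — true.
(b) block 3: |A| = 6, |A ∩ B| = 2; needs |A ∩ B| ≥ |A ∖ B| — false.
(c) block 17: |A| = 9, |A ∩ B| = 5; needs |A ∩ B| ≥ |A ∖ B| — true.
(d) block 21: |A| = 7, |A ∩ B| = 6; needs |A ∖ B| = 2 — false.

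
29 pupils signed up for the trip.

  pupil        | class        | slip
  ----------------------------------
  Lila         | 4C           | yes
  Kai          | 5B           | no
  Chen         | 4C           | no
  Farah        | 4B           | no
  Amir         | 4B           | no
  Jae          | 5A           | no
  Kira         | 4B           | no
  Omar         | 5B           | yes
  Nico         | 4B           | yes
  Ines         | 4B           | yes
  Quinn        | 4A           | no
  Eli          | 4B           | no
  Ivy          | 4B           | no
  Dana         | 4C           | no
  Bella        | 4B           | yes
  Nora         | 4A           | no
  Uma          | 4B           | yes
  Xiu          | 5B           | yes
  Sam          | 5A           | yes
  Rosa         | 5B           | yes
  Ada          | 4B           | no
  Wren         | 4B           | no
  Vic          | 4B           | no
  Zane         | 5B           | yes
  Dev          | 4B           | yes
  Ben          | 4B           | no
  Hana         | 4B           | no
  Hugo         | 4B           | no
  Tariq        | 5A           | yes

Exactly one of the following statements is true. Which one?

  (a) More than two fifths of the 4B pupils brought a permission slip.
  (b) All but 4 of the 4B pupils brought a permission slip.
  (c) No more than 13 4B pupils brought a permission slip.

|A| = 16, |A ∩ B| = 5, |A ∖ B| = 11.
(a) requires |A ∩ B| / |A| > 2/5: false.
(b) requires |A ∖ B| = 4: false.
(c) requires |A ∩ B| ≤ 13: true.

(c)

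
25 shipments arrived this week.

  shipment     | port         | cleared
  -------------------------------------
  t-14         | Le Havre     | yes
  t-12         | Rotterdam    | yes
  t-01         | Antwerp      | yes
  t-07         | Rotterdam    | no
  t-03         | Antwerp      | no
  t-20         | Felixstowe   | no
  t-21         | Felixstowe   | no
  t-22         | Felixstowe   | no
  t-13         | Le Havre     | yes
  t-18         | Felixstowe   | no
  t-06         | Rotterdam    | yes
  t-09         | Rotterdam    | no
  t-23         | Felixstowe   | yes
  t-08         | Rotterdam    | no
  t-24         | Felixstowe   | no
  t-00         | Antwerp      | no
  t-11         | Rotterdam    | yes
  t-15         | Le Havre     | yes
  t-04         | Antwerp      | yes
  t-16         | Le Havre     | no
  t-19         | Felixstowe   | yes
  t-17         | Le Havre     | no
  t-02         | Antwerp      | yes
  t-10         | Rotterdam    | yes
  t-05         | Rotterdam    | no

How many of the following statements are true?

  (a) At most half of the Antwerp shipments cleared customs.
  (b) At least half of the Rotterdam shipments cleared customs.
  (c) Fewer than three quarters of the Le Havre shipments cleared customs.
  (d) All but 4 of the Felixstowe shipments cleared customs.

(a) Antwerp: |A| = 5, |A ∩ B| = 3; needs |A ∩ B| ≤ |A ∖ B| — false.
(b) Rotterdam: |A| = 8, |A ∩ B| = 4; needs |A ∩ B| ≥ |A ∖ B| — true.
(c) Le Havre: |A| = 5, |A ∩ B| = 3; needs |A ∩ B| / |A| < 3/4 — true.
(d) Felixstowe: |A| = 7, |A ∩ B| = 2; needs |A ∖ B| = 4 — false.

2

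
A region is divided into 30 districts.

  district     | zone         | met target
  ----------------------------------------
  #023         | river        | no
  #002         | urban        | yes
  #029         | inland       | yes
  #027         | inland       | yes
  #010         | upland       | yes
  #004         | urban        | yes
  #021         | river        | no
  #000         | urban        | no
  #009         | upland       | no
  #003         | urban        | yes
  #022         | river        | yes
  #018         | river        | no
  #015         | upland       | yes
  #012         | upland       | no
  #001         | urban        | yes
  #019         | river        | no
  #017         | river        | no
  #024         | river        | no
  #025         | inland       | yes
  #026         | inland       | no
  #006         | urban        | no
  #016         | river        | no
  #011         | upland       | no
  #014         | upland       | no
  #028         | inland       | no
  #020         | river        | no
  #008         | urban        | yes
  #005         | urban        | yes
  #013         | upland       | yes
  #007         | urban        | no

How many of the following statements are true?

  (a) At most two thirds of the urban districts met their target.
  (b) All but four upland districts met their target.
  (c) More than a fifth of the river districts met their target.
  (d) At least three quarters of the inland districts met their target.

(a) urban: |A| = 9, |A ∩ B| = 6; needs |A ∩ B| / |A| ≤ 2/3 — true.
(b) upland: |A| = 7, |A ∩ B| = 3; needs |A ∖ B| = 4 — true.
(c) river: |A| = 9, |A ∩ B| = 1; needs |A ∩ B| / |A| > 1/5 — false.
(d) inland: |A| = 5, |A ∩ B| = 3; needs |A ∩ B| / |A| ≥ 3/4 — false.

2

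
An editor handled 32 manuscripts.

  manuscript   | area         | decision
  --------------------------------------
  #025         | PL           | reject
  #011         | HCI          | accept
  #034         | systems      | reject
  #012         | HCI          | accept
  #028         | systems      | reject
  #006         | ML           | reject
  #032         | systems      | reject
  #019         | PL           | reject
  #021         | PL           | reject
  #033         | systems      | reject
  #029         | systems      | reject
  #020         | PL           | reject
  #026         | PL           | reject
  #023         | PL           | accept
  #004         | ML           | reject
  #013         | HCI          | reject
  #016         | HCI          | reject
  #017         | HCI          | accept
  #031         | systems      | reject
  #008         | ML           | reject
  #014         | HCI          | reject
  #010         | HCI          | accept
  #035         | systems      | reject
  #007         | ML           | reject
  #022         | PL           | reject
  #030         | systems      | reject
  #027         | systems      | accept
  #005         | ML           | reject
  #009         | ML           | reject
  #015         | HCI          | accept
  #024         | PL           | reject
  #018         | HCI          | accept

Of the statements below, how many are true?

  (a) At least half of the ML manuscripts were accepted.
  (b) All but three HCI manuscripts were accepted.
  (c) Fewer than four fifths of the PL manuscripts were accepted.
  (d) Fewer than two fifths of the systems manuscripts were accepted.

(a) ML: |A| = 6, |A ∩ B| = 0; needs |A ∩ B| ≥ |A ∖ B| — false.
(b) HCI: |A| = 9, |A ∩ B| = 6; needs |A ∖ B| = 3 — true.
(c) PL: |A| = 8, |A ∩ B| = 1; needs |A ∩ B| / |A| < 4/5 — true.
(d) systems: |A| = 9, |A ∩ B| = 1; needs |A ∩ B| / |A| < 2/5 — true.

3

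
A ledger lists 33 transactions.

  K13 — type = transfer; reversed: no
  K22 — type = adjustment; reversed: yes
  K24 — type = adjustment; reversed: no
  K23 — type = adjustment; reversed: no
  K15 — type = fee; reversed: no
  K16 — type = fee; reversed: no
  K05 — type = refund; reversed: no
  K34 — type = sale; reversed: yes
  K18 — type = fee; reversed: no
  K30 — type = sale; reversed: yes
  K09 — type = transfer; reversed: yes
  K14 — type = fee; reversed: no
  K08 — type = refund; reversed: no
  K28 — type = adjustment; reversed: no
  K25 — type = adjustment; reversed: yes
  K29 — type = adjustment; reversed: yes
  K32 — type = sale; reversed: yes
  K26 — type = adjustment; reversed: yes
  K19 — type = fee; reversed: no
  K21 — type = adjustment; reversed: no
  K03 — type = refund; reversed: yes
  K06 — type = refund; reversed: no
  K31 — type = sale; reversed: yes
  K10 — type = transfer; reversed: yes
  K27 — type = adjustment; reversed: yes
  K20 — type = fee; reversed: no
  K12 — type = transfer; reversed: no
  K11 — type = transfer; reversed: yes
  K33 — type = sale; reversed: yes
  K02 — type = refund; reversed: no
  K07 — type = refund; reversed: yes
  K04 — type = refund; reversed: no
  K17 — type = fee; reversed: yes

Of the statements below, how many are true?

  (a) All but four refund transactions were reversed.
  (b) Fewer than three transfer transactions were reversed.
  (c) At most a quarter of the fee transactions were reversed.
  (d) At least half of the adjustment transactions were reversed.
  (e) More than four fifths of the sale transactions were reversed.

(a) refund: |A| = 7, |A ∩ B| = 2; needs |A ∖ B| = 4 — false.
(b) transfer: |A| = 5, |A ∩ B| = 3; needs |A ∩ B| < 3 — false.
(c) fee: |A| = 7, |A ∩ B| = 1; needs |A ∩ B| / |A| ≤ 1/4 — true.
(d) adjustment: |A| = 9, |A ∩ B| = 5; needs |A ∩ B| ≥ |A ∖ B| — true.
(e) sale: |A| = 5, |A ∩ B| = 5; needs |A ∩ B| / |A| > 4/5 — true.

3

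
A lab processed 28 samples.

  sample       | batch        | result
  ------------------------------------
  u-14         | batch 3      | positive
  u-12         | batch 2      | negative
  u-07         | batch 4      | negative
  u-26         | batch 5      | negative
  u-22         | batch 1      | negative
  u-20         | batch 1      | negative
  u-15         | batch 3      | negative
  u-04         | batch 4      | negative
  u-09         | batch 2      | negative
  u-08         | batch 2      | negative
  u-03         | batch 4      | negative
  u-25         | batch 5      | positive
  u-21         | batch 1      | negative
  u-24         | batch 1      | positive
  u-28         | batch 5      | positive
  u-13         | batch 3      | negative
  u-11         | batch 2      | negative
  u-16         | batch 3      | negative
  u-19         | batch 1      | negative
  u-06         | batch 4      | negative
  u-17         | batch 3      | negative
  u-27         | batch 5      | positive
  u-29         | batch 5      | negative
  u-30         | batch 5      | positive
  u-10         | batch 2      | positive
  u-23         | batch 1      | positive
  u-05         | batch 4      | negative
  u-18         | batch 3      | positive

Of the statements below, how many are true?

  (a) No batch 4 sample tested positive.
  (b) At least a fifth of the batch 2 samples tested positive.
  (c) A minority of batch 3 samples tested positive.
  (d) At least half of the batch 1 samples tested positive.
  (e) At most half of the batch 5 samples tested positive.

(a) batch 4: |A| = 5, |A ∩ B| = 0; needs A ∩ B = ∅ (|A ∩ B| = 0) — true.
(b) batch 2: |A| = 5, |A ∩ B| = 1; needs |A ∩ B| / |A| ≥ 1/5 — true.
(c) batch 3: |A| = 6, |A ∩ B| = 2; needs |A ∩ B| < |A ∖ B| — true.
(d) batch 1: |A| = 6, |A ∩ B| = 2; needs |A ∩ B| ≥ |A ∖ B| — false.
(e) batch 5: |A| = 6, |A ∩ B| = 4; needs |A ∩ B| ≤ |A ∖ B| — false.

3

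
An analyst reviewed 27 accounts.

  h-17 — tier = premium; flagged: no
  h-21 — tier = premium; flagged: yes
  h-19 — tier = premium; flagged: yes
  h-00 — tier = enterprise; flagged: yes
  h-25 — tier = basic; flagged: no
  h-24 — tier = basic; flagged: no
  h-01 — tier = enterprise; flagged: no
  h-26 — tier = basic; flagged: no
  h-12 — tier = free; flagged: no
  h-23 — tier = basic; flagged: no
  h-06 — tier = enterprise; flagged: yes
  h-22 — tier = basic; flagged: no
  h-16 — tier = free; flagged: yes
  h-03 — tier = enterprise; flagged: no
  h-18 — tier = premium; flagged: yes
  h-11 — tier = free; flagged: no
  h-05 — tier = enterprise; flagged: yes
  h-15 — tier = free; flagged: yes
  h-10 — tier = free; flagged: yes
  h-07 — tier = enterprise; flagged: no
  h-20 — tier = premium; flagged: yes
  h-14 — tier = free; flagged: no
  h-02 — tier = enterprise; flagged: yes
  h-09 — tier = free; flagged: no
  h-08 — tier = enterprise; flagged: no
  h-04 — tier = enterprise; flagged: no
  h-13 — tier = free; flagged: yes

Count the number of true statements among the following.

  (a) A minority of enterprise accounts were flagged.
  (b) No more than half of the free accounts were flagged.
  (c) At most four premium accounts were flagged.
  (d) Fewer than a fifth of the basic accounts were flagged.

4

(a) enterprise: |A| = 9, |A ∩ B| = 4; needs |A ∩ B| < |A ∖ B| — true.
(b) free: |A| = 8, |A ∩ B| = 4; needs |A ∩ B| ≤ |A ∖ B| — true.
(c) premium: |A| = 5, |A ∩ B| = 4; needs |A ∩ B| ≤ 4 — true.
(d) basic: |A| = 5, |A ∩ B| = 0; needs |A ∩ B| / |A| < 1/5 — true.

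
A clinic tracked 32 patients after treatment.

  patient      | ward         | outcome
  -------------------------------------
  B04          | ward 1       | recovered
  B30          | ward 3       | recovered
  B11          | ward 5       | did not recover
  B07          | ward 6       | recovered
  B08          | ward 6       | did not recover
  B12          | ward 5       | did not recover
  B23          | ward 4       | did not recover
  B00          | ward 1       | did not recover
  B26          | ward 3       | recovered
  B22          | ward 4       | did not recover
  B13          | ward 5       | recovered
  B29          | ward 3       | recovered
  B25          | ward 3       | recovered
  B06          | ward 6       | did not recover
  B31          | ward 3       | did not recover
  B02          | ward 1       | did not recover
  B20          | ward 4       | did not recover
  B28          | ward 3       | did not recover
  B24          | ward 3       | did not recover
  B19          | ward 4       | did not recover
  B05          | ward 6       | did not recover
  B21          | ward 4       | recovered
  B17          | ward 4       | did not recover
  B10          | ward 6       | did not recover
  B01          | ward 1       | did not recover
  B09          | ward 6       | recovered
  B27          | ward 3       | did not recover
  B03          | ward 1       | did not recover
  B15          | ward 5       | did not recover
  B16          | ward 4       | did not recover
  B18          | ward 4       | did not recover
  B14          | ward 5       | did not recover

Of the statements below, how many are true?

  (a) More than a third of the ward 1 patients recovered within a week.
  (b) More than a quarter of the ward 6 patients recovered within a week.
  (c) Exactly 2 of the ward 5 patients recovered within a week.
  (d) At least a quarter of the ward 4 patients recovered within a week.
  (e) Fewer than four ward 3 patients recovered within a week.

(a) ward 1: |A| = 5, |A ∩ B| = 1; needs |A ∩ B| / |A| > 1/3 — false.
(b) ward 6: |A| = 6, |A ∩ B| = 2; needs |A ∩ B| / |A| > 1/4 — true.
(c) ward 5: |A| = 5, |A ∩ B| = 1; needs |A ∩ B| = 2 — false.
(d) ward 4: |A| = 8, |A ∩ B| = 1; needs |A ∩ B| / |A| ≥ 1/4 — false.
(e) ward 3: |A| = 8, |A ∩ B| = 4; needs |A ∩ B| < 4 — false.

1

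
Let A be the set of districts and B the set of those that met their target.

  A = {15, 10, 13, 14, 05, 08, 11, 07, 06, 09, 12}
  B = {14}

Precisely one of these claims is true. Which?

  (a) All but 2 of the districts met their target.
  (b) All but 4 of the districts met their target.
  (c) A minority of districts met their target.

|A| = 11, |A ∩ B| = 1, |A ∖ B| = 10.
(a) requires |A ∖ B| = 2: false.
(b) requires |A ∖ B| = 4: false.
(c) requires |A ∩ B| < |A ∖ B|: true.

(c)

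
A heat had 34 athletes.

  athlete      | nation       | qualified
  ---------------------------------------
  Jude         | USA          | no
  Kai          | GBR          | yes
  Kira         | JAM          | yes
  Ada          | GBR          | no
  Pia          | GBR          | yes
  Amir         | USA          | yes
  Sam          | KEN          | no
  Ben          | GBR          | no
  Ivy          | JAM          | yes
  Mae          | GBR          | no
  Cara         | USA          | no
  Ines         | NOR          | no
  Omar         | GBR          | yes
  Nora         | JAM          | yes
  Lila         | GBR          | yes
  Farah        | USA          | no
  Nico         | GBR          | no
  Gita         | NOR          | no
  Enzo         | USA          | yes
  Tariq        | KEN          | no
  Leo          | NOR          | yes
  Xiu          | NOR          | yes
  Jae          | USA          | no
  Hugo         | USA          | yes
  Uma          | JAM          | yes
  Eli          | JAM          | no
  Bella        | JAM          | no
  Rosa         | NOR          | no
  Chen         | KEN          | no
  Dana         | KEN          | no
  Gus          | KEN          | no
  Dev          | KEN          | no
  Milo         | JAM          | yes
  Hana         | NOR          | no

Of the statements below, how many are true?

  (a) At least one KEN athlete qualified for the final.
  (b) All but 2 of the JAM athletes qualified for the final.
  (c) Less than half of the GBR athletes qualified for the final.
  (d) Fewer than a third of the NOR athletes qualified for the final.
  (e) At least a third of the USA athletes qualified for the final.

(a) KEN: |A| = 6, |A ∩ B| = 0; needs A ∩ B ≠ ∅ (|A ∩ B| ≥ 1) — false.
(b) JAM: |A| = 7, |A ∩ B| = 5; needs |A ∖ B| = 2 — true.
(c) GBR: |A| = 8, |A ∩ B| = 4; needs |A ∩ B| < |A ∖ B| — false.
(d) NOR: |A| = 6, |A ∩ B| = 2; needs |A ∩ B| / |A| < 1/3 — false.
(e) USA: |A| = 7, |A ∩ B| = 3; needs |A ∩ B| / |A| ≥ 1/3 — true.

2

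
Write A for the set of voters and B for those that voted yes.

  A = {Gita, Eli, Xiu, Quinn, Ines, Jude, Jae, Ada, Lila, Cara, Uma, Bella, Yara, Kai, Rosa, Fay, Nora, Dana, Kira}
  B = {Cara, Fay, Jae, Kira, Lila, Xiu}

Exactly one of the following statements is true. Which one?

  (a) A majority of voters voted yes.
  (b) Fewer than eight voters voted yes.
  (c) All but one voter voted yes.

|A| = 19, |A ∩ B| = 6, |A ∖ B| = 13.
(a) requires |A ∩ B| > |A ∖ B|: false.
(b) requires |A ∩ B| < 8: true.
(c) requires |A ∖ B| = 1: false.

(b)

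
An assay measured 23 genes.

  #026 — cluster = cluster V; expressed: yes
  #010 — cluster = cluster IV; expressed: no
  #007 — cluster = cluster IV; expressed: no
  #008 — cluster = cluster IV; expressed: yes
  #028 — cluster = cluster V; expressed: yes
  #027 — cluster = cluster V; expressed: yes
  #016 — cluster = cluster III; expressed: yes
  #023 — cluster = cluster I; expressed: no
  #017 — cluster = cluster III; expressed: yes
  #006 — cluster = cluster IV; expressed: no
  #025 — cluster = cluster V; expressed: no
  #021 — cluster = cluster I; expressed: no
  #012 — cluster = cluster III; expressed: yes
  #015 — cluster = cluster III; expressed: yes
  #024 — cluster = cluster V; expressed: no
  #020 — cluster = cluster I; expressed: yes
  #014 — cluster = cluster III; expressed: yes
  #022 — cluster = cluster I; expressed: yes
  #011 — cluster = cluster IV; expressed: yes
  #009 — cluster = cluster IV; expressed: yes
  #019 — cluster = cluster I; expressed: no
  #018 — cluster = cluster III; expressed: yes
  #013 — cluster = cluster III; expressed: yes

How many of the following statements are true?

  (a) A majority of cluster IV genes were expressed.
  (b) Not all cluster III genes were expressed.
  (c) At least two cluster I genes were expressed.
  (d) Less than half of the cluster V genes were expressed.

(a) cluster IV: |A| = 6, |A ∩ B| = 3; needs |A ∩ B| > |A ∖ B| — false.
(b) cluster III: |A| = 7, |A ∩ B| = 7; needs A ⊄ B (|A ∖ B| ≥ 1) — false.
(c) cluster I: |A| = 5, |A ∩ B| = 2; needs |A ∩ B| ≥ 2 — true.
(d) cluster V: |A| = 5, |A ∩ B| = 3; needs |A ∩ B| < |A ∖ B| — false.

1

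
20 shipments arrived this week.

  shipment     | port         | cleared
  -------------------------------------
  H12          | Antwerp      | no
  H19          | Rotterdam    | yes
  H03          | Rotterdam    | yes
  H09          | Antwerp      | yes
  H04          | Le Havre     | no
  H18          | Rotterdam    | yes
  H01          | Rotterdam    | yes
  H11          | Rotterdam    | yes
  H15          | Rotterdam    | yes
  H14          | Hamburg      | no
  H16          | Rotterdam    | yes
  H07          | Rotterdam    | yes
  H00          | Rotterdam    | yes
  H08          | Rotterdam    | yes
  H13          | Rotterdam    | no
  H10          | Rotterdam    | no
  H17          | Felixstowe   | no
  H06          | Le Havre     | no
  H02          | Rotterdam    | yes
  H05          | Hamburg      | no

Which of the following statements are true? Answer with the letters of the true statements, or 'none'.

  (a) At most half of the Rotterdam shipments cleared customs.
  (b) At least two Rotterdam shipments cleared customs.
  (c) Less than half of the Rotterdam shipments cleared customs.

|A| = 13, |A ∩ B| = 11, |A ∖ B| = 2.
(a) |A ∩ B| ≤ |A ∖ B|: fails.
(b) |A ∩ B| ≥ 2: holds.
(c) |A ∩ B| < |A ∖ B|: fails.

(b)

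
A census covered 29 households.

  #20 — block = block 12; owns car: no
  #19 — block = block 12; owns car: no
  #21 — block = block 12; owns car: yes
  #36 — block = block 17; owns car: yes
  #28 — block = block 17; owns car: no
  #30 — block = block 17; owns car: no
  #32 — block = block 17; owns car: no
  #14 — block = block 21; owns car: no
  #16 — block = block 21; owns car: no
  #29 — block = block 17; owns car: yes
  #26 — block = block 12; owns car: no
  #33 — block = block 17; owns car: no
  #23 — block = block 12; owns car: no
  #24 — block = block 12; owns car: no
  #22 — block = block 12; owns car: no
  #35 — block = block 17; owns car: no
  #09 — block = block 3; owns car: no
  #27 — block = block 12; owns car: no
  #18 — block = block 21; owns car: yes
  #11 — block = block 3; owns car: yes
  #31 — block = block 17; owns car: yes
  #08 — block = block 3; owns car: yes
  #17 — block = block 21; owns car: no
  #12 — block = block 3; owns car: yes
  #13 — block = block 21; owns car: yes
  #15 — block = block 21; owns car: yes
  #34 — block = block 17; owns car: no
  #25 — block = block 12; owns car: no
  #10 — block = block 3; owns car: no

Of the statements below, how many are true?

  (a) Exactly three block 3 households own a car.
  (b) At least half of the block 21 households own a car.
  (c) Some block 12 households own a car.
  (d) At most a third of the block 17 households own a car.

(a) block 3: |A| = 5, |A ∩ B| = 3; needs |A ∩ B| = 3 — true.
(b) block 21: |A| = 6, |A ∩ B| = 3; needs |A ∩ B| ≥ |A ∖ B| — true.
(c) block 12: |A| = 9, |A ∩ B| = 1; needs A ∩ B ≠ ∅ (|A ∩ B| ≥ 1) — true.
(d) block 17: |A| = 9, |A ∩ B| = 3; needs |A ∩ B| / |A| ≤ 1/3 — true.

4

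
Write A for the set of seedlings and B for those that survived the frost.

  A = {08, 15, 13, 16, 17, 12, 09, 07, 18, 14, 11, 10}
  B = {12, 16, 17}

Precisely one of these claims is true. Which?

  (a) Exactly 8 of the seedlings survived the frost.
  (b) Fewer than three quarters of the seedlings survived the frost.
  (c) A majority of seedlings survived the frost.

|A| = 12, |A ∩ B| = 3, |A ∖ B| = 9.
(a) requires |A ∩ B| = 8: false.
(b) requires |A ∩ B| / |A| < 3/4: true.
(c) requires |A ∩ B| > |A ∖ B|: false.

(b)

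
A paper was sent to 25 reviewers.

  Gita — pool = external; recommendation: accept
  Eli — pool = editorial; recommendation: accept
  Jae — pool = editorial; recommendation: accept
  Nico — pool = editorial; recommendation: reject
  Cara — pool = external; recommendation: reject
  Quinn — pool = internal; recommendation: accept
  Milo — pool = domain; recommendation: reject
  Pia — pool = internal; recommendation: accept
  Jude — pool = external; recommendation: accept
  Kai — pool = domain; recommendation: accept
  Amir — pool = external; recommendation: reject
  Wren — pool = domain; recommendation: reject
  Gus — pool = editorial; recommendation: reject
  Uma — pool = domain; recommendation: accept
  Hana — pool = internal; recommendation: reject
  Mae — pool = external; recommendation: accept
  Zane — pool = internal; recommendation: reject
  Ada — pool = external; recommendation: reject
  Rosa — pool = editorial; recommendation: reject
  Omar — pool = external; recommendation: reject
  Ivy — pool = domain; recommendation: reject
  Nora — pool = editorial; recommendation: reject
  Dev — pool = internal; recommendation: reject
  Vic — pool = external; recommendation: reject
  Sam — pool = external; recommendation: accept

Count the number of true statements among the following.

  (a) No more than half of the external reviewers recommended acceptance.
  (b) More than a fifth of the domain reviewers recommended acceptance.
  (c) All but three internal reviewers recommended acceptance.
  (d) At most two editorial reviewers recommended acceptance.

(a) external: |A| = 9, |A ∩ B| = 4; needs |A ∩ B| ≤ |A ∖ B| — true.
(b) domain: |A| = 5, |A ∩ B| = 2; needs |A ∩ B| / |A| > 1/5 — true.
(c) internal: |A| = 5, |A ∩ B| = 2; needs |A ∖ B| = 3 — true.
(d) editorial: |A| = 6, |A ∩ B| = 2; needs |A ∩ B| ≤ 2 — true.

4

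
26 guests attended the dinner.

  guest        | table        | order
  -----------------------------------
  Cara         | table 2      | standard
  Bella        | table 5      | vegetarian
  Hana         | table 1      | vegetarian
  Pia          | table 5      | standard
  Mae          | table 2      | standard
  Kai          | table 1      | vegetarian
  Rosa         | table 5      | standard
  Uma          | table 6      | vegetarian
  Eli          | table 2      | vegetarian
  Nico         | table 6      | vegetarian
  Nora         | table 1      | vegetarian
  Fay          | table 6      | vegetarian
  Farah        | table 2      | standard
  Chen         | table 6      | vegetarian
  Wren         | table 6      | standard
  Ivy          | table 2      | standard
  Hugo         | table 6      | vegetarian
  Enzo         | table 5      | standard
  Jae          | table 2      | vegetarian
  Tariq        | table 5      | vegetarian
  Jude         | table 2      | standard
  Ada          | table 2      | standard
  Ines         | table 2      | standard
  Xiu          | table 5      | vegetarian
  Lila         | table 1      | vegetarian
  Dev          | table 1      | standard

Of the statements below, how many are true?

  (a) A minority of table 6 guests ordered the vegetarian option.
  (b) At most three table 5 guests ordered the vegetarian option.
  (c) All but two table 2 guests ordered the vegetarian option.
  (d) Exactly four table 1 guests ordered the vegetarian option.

2

(a) table 6: |A| = 6, |A ∩ B| = 5; needs |A ∩ B| < |A ∖ B| — false.
(b) table 5: |A| = 6, |A ∩ B| = 3; needs |A ∩ B| ≤ 3 — true.
(c) table 2: |A| = 9, |A ∩ B| = 2; needs |A ∖ B| = 2 — false.
(d) table 1: |A| = 5, |A ∩ B| = 4; needs |A ∩ B| = 4 — true.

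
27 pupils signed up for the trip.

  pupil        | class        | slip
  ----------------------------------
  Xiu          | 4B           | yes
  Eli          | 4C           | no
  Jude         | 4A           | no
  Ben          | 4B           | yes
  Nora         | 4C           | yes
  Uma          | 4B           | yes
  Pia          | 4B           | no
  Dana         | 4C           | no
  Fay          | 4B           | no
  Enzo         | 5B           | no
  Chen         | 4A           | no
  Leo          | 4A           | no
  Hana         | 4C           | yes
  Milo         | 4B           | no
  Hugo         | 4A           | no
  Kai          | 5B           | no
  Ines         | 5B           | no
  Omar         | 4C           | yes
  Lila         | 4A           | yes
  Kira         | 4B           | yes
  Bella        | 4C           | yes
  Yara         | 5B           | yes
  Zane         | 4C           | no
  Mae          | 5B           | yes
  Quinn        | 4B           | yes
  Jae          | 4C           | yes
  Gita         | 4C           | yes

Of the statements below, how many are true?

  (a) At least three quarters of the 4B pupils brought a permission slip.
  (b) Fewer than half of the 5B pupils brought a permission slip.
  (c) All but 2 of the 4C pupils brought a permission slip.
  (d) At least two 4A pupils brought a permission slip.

1

(a) 4B: |A| = 8, |A ∩ B| = 5; needs |A ∩ B| / |A| ≥ 3/4 — false.
(b) 5B: |A| = 5, |A ∩ B| = 2; needs |A ∩ B| < |A ∖ B| — true.
(c) 4C: |A| = 9, |A ∩ B| = 6; needs |A ∖ B| = 2 — false.
(d) 4A: |A| = 5, |A ∩ B| = 1; needs |A ∩ B| ≥ 2 — false.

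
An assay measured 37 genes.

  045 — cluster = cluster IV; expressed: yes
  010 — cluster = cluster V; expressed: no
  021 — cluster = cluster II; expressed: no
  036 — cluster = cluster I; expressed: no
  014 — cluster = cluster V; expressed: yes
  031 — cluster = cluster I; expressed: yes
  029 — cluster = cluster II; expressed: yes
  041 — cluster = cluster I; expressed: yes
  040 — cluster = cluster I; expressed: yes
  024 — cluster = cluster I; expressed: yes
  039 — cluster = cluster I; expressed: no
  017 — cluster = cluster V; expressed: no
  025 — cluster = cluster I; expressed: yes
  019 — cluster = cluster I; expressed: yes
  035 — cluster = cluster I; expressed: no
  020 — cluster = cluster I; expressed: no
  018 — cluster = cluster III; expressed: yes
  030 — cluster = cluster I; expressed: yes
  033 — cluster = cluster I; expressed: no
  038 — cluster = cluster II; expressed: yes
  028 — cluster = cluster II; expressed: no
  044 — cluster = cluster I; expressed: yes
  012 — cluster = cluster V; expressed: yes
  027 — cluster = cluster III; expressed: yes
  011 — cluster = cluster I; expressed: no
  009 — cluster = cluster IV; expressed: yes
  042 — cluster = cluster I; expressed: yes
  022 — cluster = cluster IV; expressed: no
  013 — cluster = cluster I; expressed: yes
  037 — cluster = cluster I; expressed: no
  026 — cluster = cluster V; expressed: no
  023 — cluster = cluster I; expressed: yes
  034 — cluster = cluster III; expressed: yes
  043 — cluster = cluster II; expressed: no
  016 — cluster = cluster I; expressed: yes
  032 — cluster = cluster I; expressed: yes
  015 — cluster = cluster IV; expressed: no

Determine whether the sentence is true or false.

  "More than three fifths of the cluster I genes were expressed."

Truth condition: |A ∩ B| / |A| > 3/5.
|A| = 20, |A ∩ B| = 13, |A ∖ B| = 7.
|A ∩ B|/|A| = 13/20, so the statement is true.

True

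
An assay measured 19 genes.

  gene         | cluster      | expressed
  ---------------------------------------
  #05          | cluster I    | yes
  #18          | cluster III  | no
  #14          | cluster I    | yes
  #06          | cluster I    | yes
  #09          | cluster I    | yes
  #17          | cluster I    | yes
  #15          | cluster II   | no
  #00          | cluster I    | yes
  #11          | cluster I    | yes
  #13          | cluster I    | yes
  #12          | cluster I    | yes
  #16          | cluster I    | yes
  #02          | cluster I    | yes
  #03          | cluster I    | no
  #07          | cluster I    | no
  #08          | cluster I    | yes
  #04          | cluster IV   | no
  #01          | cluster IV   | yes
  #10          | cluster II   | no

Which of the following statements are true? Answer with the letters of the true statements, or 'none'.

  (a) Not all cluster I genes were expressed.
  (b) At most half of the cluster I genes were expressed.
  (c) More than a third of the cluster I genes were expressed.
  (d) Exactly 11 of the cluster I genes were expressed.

|A| = 14, |A ∩ B| = 12, |A ∖ B| = 2.
(a) A ⊄ B (|A ∖ B| ≥ 1): holds.
(b) |A ∩ B| ≤ |A ∖ B|: fails.
(c) |A ∩ B| / |A| > 1/3: holds.
(d) |A ∩ B| = 11: fails.

(a), (c)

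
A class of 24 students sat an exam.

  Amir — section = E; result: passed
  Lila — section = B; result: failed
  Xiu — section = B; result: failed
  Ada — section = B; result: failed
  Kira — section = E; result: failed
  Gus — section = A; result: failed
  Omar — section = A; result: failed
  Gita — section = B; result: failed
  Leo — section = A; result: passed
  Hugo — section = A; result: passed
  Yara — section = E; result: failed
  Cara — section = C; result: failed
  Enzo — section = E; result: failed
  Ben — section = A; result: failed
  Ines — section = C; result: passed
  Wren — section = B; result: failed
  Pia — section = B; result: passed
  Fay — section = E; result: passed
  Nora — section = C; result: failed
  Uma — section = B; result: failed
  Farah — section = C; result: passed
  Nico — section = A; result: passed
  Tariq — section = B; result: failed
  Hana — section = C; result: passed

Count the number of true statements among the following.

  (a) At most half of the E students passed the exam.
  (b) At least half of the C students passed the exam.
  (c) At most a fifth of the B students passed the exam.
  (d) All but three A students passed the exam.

(a) E: |A| = 5, |A ∩ B| = 2; needs |A ∩ B| ≤ |A ∖ B| — true.
(b) C: |A| = 5, |A ∩ B| = 3; needs |A ∩ B| ≥ |A ∖ B| — true.
(c) B: |A| = 8, |A ∩ B| = 1; needs |A ∩ B| / |A| ≤ 1/5 — true.
(d) A: |A| = 6, |A ∩ B| = 3; needs |A ∖ B| = 3 — true.

4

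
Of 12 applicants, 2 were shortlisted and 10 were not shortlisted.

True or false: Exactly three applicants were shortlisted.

'Exactly three applicants were shortlisted' holds iff |A ∩ B| = 3.
|A| = 12, |A ∩ B| = 2, |A ∖ B| = 10.
|A ∩ B| = 2, so the statement is false.

False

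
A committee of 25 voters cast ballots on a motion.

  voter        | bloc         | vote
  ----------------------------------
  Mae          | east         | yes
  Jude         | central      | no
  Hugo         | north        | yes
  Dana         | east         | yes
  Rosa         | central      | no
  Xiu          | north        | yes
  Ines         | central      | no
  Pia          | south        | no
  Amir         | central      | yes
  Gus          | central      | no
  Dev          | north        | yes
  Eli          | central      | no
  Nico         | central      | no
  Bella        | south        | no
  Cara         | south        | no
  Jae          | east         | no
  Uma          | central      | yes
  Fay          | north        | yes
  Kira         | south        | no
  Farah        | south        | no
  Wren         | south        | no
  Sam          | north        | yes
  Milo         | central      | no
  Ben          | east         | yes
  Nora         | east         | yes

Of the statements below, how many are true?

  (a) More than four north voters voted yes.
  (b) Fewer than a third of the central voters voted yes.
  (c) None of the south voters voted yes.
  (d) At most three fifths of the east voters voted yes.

(a) north: |A| = 5, |A ∩ B| = 5; needs |A ∩ B| > 4 — true.
(b) central: |A| = 9, |A ∩ B| = 2; needs |A ∩ B| / |A| < 1/3 — true.
(c) south: |A| = 6, |A ∩ B| = 0; needs A ∩ B = ∅ (|A ∩ B| = 0) — true.
(d) east: |A| = 5, |A ∩ B| = 4; needs |A ∩ B| / |A| ≤ 3/5 — false.

3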